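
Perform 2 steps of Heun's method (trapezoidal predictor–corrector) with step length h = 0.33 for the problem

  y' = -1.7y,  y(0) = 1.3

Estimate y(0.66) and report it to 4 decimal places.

0.4623

Heun: k1 = f(x_n, y_n); k2 = f(x_n + h, y_n + h·k1); y_{n+1} = y_n + (h/2)·(k1 + k2).
x=0.000000, y=1.300000:
  k1 = f(0.000000, 1.300000) = -2.210000
  k2 = f(0.330000, 0.570700) = -0.970190
  y ← 1.300000 + (0.33/2)·(-2.210000 + (-0.970190)) = 0.775269
x=0.330000, y=0.775269:
  k1 = f(0.330000, 0.775269) = -1.317957
  k2 = f(0.660000, 0.340343) = -0.578583
  y ← 0.775269 + (0.33/2)·(-1.317957 + (-0.578583)) = 0.462340
y(0.66) ≈ 0.4623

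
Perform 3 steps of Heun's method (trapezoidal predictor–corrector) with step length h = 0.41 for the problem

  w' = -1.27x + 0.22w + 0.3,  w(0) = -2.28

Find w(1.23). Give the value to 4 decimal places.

Heun: k1 = f(x_n, w_n); k2 = f(x_n + h, w_n + h·k1); w_{n+1} = w_n + (h/2)·(k1 + k2).
x=0.000000, w=-2.280000:
  k1 = f(0.000000, -2.280000) = -0.201600
  k2 = f(0.410000, -2.362656) = -0.740484
  w ← -2.280000 + (0.41/2)·(-0.201600 + (-0.740484)) = -2.473127
x=0.410000, w=-2.473127:
  k1 = f(0.410000, -2.473127) = -0.764788
  k2 = f(0.820000, -2.786690) = -1.354472
  w ← -2.473127 + (0.41/2)·(-0.764788 + (-1.354472)) = -2.907576
x=0.820000, w=-2.907576:
  k1 = f(0.820000, -2.907576) = -1.381067
  k2 = f(1.230000, -3.473813) = -2.026339
  w ← -2.907576 + (0.41/2)·(-1.381067 + (-2.026339)) = -3.606094
w(1.23) ≈ -3.6061

-3.6061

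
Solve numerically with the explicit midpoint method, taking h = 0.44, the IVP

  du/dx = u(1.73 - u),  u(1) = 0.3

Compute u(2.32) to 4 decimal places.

Midpoint: k1 = f(x_n, u_n); k2 = f(x_n + h/2, u_n + (h/2)·k1); u_{n+1} = u_n + h·k2.
x=1.000000, u=0.300000:
  k1 = f(1.000000, 0.300000) = 0.429000
  k2 = f(1.220000, 0.394380) = 0.526742
  u ← 0.300000 + 0.44·0.526742 = 0.531766
x=1.440000, u=0.531766:
  k1 = f(1.440000, 0.531766) = 0.637180
  k2 = f(1.660000, 0.671946) = 0.710955
  u ← 0.531766 + 0.44·0.710955 = 0.844587
x=1.880000, u=0.844587:
  k1 = f(1.880000, 0.844587) = 0.747808
  k2 = f(2.100000, 1.009105) = 0.727459
  u ← 0.844587 + 0.44·0.727459 = 1.164669
u(2.32) ≈ 1.1647

1.1647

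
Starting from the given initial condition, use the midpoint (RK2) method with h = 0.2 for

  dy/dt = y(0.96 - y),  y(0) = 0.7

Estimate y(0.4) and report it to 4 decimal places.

0.7661

Midpoint: k1 = f(t_n, y_n); k2 = f(t_n + h/2, y_n + (h/2)·k1); y_{n+1} = y_n + h·k2.
t=0.000000, y=0.700000:
  k1 = f(0.000000, 0.700000) = 0.182000
  k2 = f(0.100000, 0.718200) = 0.173661
  y ← 0.700000 + 0.2·0.173661 = 0.734732
t=0.200000, y=0.734732:
  k1 = f(0.200000, 0.734732) = 0.165512
  k2 = f(0.300000, 0.751283) = 0.156805
  y ← 0.734732 + 0.2·0.156805 = 0.766093
y(0.4) ≈ 0.7661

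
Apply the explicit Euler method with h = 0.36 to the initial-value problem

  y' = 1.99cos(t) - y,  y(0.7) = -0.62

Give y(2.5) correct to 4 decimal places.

-0.3201

Euler: y_{n+1} = y_n + h·f(t_n, y_n).
t=0.700000, y=-0.620000: f=2.142036 → y ← -0.620000 + 0.36·2.142036 = 0.151133
t=1.060000, y=0.151133: f=0.821722 → y ← 0.151133 + 0.36·0.821722 = 0.446953
t=1.420000, y=0.446953: f=-0.148004 → y ← 0.446953 + 0.36·(-0.148004) = 0.393671
t=1.780000, y=0.393671: f=-0.806957 → y ← 0.393671 + 0.36·(-0.806957) = 0.103167
t=2.140000, y=0.103167: f=-1.175700 → y ← 0.103167 + 0.36·(-1.175700) = -0.320085
y(2.5) ≈ -0.3201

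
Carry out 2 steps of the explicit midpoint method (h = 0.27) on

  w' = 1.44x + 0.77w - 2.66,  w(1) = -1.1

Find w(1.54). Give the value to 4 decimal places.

-2.2407

Midpoint: k1 = f(x_n, w_n); k2 = f(x_n + h/2, w_n + (h/2)·k1); w_{n+1} = w_n + h·k2.
x=1.000000, w=-1.100000:
  k1 = f(1.000000, -1.100000) = -2.067000
  k2 = f(1.135000, -1.379045) = -2.087465
  w ← -1.100000 + 0.27·(-2.087465) = -1.663615
x=1.270000, w=-1.663615:
  k1 = f(1.270000, -1.663615) = -2.112184
  k2 = f(1.405000, -1.948760) = -2.137345
  w ← -1.663615 + 0.27·(-2.137345) = -2.240699
w(1.54) ≈ -2.2407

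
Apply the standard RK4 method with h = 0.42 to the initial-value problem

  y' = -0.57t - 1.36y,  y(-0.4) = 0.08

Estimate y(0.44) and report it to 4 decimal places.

RK4: k1 = f(t_n, y_n); k2 = f(t_n + h/2, y_n + (h/2)·k1); k3 = f(t_n + h/2, y_n + (h/2)·k2); k4 = f(t_n + h, y_n + h·k3); y_{n+1} = y_n + (h/6)·(k1 + 2k2 + 2k3 + k4).
t=-0.400000, y=0.080000:
  k1 = f(-0.400000, 0.080000) = 0.119200
  k2 = f(-0.190000, 0.105032) = -0.034544
  k3 = f(-0.190000, 0.072746) = 0.009366
  k4 = f(0.020000, 0.083934) = -0.125550
  y ← 0.080000 + (0.42/6)·(k1 + 2k2 + 2k3 + k4) = 0.076031
t=0.020000, y=0.076031:
  k1 = f(0.020000, 0.076031) = -0.114802
  k2 = f(0.230000, 0.051922) = -0.201714
  k3 = f(0.230000, 0.033671) = -0.176892
  k4 = f(0.440000, 0.001736) = -0.253161
  y ← 0.076031 + (0.42/6)·(k1 + 2k2 + 2k3 + k4) = -0.002732
y(0.44) ≈ -0.0027

-0.0027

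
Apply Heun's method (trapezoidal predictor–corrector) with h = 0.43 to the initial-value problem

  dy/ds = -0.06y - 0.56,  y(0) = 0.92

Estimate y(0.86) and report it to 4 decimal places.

Heun: k1 = f(s_n, y_n); k2 = f(s_n + h, y_n + h·k1); y_{n+1} = y_n + (h/2)·(k1 + k2).
s=0.000000, y=0.920000:
  k1 = f(0.000000, 0.920000) = -0.615200
  k2 = f(0.430000, 0.655464) = -0.599328
  y ← 0.920000 + (0.43/2)·(-0.615200 + (-0.599328)) = 0.658877
s=0.430000, y=0.658877:
  k1 = f(0.430000, 0.658877) = -0.599533
  k2 = f(0.860000, 0.401078) = -0.584065
  y ← 0.658877 + (0.43/2)·(-0.599533 + (-0.584065)) = 0.404403
y(0.86) ≈ 0.4044

0.4044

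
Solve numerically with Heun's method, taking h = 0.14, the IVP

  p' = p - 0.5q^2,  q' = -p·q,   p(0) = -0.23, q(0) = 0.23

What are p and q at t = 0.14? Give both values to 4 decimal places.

-0.2685, 0.2381

Heun on (p,q): k1 = f(t_n, state_n); k2 = f(t_n + h, state_n + h·k1); state_{n+1} = state_n + (h/2)·(k1 + k2).
0.000000: (-0.230000, 0.230000)
  k1 = (-0.256450, 0.052900)
  predictor → (-0.265903, 0.237406)
  k2 = (-0.294084, 0.063127)
  → (-0.268537, 0.238122)
(p(0.14), q(0.14)) ≈ (-0.2685, 0.2381)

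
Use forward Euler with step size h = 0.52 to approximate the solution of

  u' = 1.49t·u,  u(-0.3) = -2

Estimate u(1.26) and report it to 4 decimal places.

-2.8270

Euler: u_{n+1} = u_n + h·f(t_n, u_n).
t=-0.300000, u=-2.000000: f=0.894000 → u ← -2.000000 + 0.52·0.894000 = -1.535120
t=0.220000, u=-1.535120: f=-0.503212 → u ← -1.535120 + 0.52·(-0.503212) = -1.796790
t=0.740000, u=-1.796790: f=-1.981141 → u ← -1.796790 + 0.52·(-1.981141) = -2.826984
u(1.26) ≈ -2.8270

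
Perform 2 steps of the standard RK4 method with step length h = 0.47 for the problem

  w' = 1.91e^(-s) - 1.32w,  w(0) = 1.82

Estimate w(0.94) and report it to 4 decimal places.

1.1318

RK4: k1 = f(s_n, w_n); k2 = f(s_n + h/2, w_n + (h/2)·k1); k3 = f(s_n + h/2, w_n + (h/2)·k2); k4 = f(s_n + h, w_n + h·k3); w_{n+1} = w_n + (h/6)·(k1 + 2k2 + 2k3 + k4).
s=0.000000, w=1.820000:
  k1 = f(0.000000, 1.820000) = -0.492400
  k2 = f(0.235000, 1.704286) = -0.739667
  k3 = f(0.235000, 1.646178) = -0.662965
  k4 = f(0.470000, 1.508406) = -0.797342
  w ← 1.820000 + (0.47/6)·(k1 + 2k2 + 2k3 + k4) = 1.499224
s=0.470000, w=1.499224:
  k1 = f(0.470000, 1.499224) = -0.785222
  k2 = f(0.705000, 1.314697) = -0.791653
  k3 = f(0.705000, 1.313186) = -0.789658
  k4 = f(0.940000, 1.128085) = -0.742973
  w ← 1.499224 + (0.47/6)·(k1 + 2k2 + 2k3 + k4) = 1.131777
w(0.94) ≈ 1.1318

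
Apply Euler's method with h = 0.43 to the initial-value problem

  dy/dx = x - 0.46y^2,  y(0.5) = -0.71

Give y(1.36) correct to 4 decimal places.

Euler: y_{n+1} = y_n + h·f(x_n, y_n).
x=0.500000, y=-0.710000: f=0.268114 → y ← -0.710000 + 0.43·0.268114 = -0.594711
x=0.930000, y=-0.594711: f=0.767307 → y ← -0.594711 + 0.43·0.767307 = -0.264769
y(1.36) ≈ -0.2648

-0.2648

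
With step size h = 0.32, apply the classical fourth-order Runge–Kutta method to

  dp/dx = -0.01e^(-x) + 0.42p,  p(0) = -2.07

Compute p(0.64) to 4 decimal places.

RK4: k1 = f(x_n, p_n); k2 = f(x_n + h/2, p_n + (h/2)·k1); k3 = f(x_n + h/2, p_n + (h/2)·k2); k4 = f(x_n + h, p_n + h·k3); p_{n+1} = p_n + (h/6)·(k1 + 2k2 + 2k3 + k4).
x=0.000000, p=-2.070000:
  k1 = f(0.000000, -2.070000) = -0.879400
  k2 = f(0.160000, -2.210704) = -0.937017
  k3 = f(0.160000, -2.219923) = -0.940889
  k4 = f(0.320000, -2.371084) = -1.003117
  p ← -2.070000 + (0.32/6)·(k1 + 2k2 + 2k3 + k4) = -2.370711
x=0.320000, p=-2.370711:
  k1 = f(0.320000, -2.370711) = -1.002960
  k2 = f(0.480000, -2.531184) = -1.069285
  k3 = f(0.480000, -2.541797) = -1.073742
  k4 = f(0.640000, -2.714308) = -1.145282
  p ← -2.370711 + (0.32/6)·(k1 + 2k2 + 2k3 + k4) = -2.713873
p(0.64) ≈ -2.7139

-2.7139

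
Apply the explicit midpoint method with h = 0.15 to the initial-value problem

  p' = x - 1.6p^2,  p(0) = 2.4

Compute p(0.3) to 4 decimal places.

1.2933

Midpoint: k1 = f(x_n, p_n); k2 = f(x_n + h/2, p_n + (h/2)·k1); p_{n+1} = p_n + h·k2.
x=0.000000, p=2.400000:
  k1 = f(0.000000, 2.400000) = -9.216000
  k2 = f(0.075000, 1.708800) = -4.596996
  p ← 2.400000 + 0.15·(-4.596996) = 1.710451
x=0.150000, p=1.710451:
  k1 = f(0.150000, 1.710451) = -4.531026
  k2 = f(0.225000, 1.370624) = -2.780775
  p ← 1.710451 + 0.15·(-2.780775) = 1.293334
p(0.3) ≈ 1.2933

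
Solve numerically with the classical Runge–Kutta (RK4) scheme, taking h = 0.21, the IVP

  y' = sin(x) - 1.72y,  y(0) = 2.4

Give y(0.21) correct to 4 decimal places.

1.6921

RK4: k1 = f(x_n, y_n); k2 = f(x_n + h/2, y_n + (h/2)·k1); k3 = f(x_n + h/2, y_n + (h/2)·k2); k4 = f(x_n + h, y_n + h·k3); y_{n+1} = y_n + (h/6)·(k1 + 2k2 + 2k3 + k4).
x=0.000000, y=2.400000:
  k1 = f(0.000000, 2.400000) = -4.128000
  k2 = f(0.105000, 1.966560) = -3.277676
  k3 = f(0.105000, 2.055844) = -3.431245
  k4 = f(0.210000, 1.679439) = -2.680175
  y ← 2.400000 + (0.21/6)·(k1 + 2k2 + 2k3 + k4) = 1.692089
y(0.21) ≈ 1.6921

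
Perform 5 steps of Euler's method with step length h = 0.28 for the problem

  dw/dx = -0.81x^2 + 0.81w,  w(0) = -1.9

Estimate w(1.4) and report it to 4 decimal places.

-5.9006

Euler: w_{n+1} = w_n + h·f(x_n, w_n).
x=0.000000, w=-1.900000: f=-1.539000 → w ← -1.900000 + 0.28·(-1.539000) = -2.330920
x=0.280000, w=-2.330920: f=-1.951549 → w ← -2.330920 + 0.28·(-1.951549) = -2.877354
x=0.560000, w=-2.877354: f=-2.584673 → w ← -2.877354 + 0.28·(-2.584673) = -3.601062
x=0.840000, w=-3.601062: f=-3.488396 → w ← -3.601062 + 0.28·(-3.488396) = -4.577813
x=1.120000, w=-4.577813: f=-4.724093 → w ← -4.577813 + 0.28·(-4.724093) = -5.900559
w(1.4) ≈ -5.9006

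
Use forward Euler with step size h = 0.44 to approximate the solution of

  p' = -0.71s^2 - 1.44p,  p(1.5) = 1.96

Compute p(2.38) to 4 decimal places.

-1.1702

Euler: p_{n+1} = p_n + h·f(s_n, p_n).
s=1.500000, p=1.960000: f=-4.419900 → p ← 1.960000 + 0.44·(-4.419900) = 0.015244
s=1.940000, p=0.015244: f=-2.694107 → p ← 0.015244 + 0.44·(-2.694107) = -1.170163
p(2.38) ≈ -1.1702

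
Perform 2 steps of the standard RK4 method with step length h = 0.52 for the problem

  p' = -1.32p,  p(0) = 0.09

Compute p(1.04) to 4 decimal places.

0.0229

RK4: k1 = f(t_n, p_n); k2 = f(t_n + h/2, p_n + (h/2)·k1); k3 = f(t_n + h/2, p_n + (h/2)·k2); k4 = f(t_n + h, p_n + h·k3); p_{n+1} = p_n + (h/6)·(k1 + 2k2 + 2k3 + k4).
t=0.000000, p=0.090000:
  k1 = f(0.000000, 0.090000) = -0.118800
  k2 = f(0.260000, 0.059112) = -0.078028
  k3 = f(0.260000, 0.069713) = -0.092021
  k4 = f(0.520000, 0.042149) = -0.055637
  p ← 0.090000 + (0.52/6)·(k1 + 2k2 + 2k3 + k4) = 0.045407
t=0.520000, p=0.045407:
  k1 = f(0.520000, 0.045407) = -0.059937
  k2 = f(0.780000, 0.029823) = -0.039367
  k3 = f(0.780000, 0.035172) = -0.046427
  k4 = f(1.040000, 0.021265) = -0.028070
  p ← 0.045407 + (0.52/6)·(k1 + 2k2 + 2k3 + k4) = 0.022909
p(1.04) ≈ 0.0229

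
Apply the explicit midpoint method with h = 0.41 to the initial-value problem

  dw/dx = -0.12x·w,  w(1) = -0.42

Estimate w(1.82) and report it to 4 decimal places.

Midpoint: k1 = f(x_n, w_n); k2 = f(x_n + h/2, w_n + (h/2)·k1); w_{n+1} = w_n + h·k2.
x=1.000000, w=-0.420000:
  k1 = f(1.000000, -0.420000) = 0.050400
  k2 = f(1.205000, -0.409668) = 0.059238
  w ← -0.420000 + 0.41·0.059238 = -0.395712
x=1.410000, w=-0.395712:
  k1 = f(1.410000, -0.395712) = 0.066955
  k2 = f(1.615000, -0.381987) = 0.074029
  w ← -0.395712 + 0.41·0.074029 = -0.365361
w(1.82) ≈ -0.3654

-0.3654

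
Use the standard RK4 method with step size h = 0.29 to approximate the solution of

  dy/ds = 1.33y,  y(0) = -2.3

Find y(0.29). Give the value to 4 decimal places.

RK4: k1 = f(s_n, y_n); k2 = f(s_n + h/2, y_n + (h/2)·k1); k3 = f(s_n + h/2, y_n + (h/2)·k2); k4 = f(s_n + h, y_n + h·k3); y_{n+1} = y_n + (h/6)·(k1 + 2k2 + 2k3 + k4).
s=0.000000, y=-2.300000:
  k1 = f(0.000000, -2.300000) = -3.059000
  k2 = f(0.145000, -2.743555) = -3.648928
  k3 = f(0.145000, -2.829095) = -3.762696
  k4 = f(0.290000, -3.391182) = -4.510272
  y ← -2.300000 + (0.29/6)·(k1 + 2k2 + 2k3 + k4) = -3.382305
y(0.29) ≈ -3.3823

-3.3823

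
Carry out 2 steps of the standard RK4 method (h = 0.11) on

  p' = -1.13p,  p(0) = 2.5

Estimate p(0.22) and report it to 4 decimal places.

RK4: k1 = f(t_n, p_n); k2 = f(t_n + h/2, p_n + (h/2)·k1); k3 = f(t_n + h/2, p_n + (h/2)·k2); k4 = f(t_n + h, p_n + h·k3); p_{n+1} = p_n + (h/6)·(k1 + 2k2 + 2k3 + k4).
t=0.000000, p=2.500000:
  k1 = f(0.000000, 2.500000) = -2.825000
  k2 = f(0.055000, 2.344625) = -2.649426
  k3 = f(0.055000, 2.354282) = -2.660338
  k4 = f(0.110000, 2.207363) = -2.494320
  p ← 2.500000 + (0.11/6)·(k1 + 2k2 + 2k3 + k4) = 2.207788
t=0.110000, p=2.207788:
  k1 = f(0.110000, 2.207788) = -2.494800
  k2 = f(0.165000, 2.070574) = -2.339748
  k3 = f(0.165000, 2.079102) = -2.349385
  k4 = f(0.220000, 1.949355) = -2.202772
  p ← 2.207788 + (0.11/6)·(k1 + 2k2 + 2k3 + k4) = 1.949731
p(0.22) ≈ 1.9497

1.9497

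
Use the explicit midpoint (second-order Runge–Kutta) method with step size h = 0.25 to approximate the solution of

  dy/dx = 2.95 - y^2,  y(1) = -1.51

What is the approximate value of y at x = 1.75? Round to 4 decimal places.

-0.2019

Midpoint: k1 = f(x_n, y_n); k2 = f(x_n + h/2, y_n + (h/2)·k1); y_{n+1} = y_n + h·k2.
x=1.000000, y=-1.510000:
  k1 = f(1.000000, -1.510000) = 0.669900
  k2 = f(1.125000, -1.426262) = 0.915775
  y ← -1.510000 + 0.25·0.915775 = -1.281056
x=1.250000, y=-1.281056:
  k1 = f(1.250000, -1.281056) = 1.308895
  k2 = f(1.375000, -1.117444) = 1.701318
  y ← -1.281056 + 0.25·1.701318 = -0.855727
x=1.500000, y=-0.855727:
  k1 = f(1.500000, -0.855727) = 2.217732
  k2 = f(1.625000, -0.578510) = 2.615326
  y ← -0.855727 + 0.25·2.615326 = -0.201895
y(1.75) ≈ -0.2019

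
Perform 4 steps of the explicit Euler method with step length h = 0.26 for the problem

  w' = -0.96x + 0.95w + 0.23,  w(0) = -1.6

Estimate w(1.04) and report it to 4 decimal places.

Euler: w_{n+1} = w_n + h·f(x_n, w_n).
x=0.000000, w=-1.600000: f=-1.290000 → w ← -1.600000 + 0.26·(-1.290000) = -1.935400
x=0.260000, w=-1.935400: f=-1.858230 → w ← -1.935400 + 0.26·(-1.858230) = -2.418540
x=0.520000, w=-2.418540: f=-2.566813 → w ← -2.418540 + 0.26·(-2.566813) = -3.085911
x=0.780000, w=-3.085911: f=-3.450416 → w ← -3.085911 + 0.26·(-3.450416) = -3.983019
w(1.04) ≈ -3.9830

-3.9830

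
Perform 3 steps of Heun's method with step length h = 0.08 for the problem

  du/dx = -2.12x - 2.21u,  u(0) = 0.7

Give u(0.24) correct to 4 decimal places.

Heun: k1 = f(x_n, u_n); k2 = f(x_n + h, u_n + h·k1); u_{n+1} = u_n + (h/2)·(k1 + k2).
x=0.000000, u=0.700000:
  k1 = f(0.000000, 0.700000) = -1.547000
  k2 = f(0.080000, 0.576240) = -1.443090
  u ← 0.700000 + (0.08/2)·(-1.547000 + (-1.443090)) = 0.580396
x=0.080000, u=0.580396:
  k1 = f(0.080000, 0.580396) = -1.452276
  k2 = f(0.160000, 0.464214) = -1.365114
  u ← 0.580396 + (0.08/2)·(-1.452276 + (-1.365114)) = 0.467701
x=0.160000, u=0.467701:
  k1 = f(0.160000, 0.467701) = -1.372819
  k2 = f(0.240000, 0.357875) = -1.299704
  u ← 0.467701 + (0.08/2)·(-1.372819 + (-1.299704)) = 0.360800
u(0.24) ≈ 0.3608

0.3608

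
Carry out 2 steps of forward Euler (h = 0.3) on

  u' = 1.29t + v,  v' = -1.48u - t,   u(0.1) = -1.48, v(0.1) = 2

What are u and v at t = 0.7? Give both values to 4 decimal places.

Euler on (u,v): u_{n+1} = u_n + h·u', v_{n+1} = v_n + h·v'.
0.100000: (-1.480000, 2.000000); f=(2.129000, 2.090400) → (-0.841300, 2.627120)
0.400000: (-0.841300, 2.627120); f=(3.143120, 0.845124) → (0.101636, 2.880657)
(u(0.7), v(0.7)) ≈ (0.1016, 2.8807)

0.1016, 2.8807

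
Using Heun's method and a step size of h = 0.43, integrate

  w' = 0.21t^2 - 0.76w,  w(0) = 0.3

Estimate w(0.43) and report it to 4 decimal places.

0.2263

Heun: k1 = f(t_n, w_n); k2 = f(t_n + h, w_n + h·k1); w_{n+1} = w_n + (h/2)·(k1 + k2).
t=0.000000, w=0.300000:
  k1 = f(0.000000, 0.300000) = -0.228000
  k2 = f(0.430000, 0.201960) = -0.114661
  w ← 0.300000 + (0.43/2)·(-0.228000 + (-0.114661)) = 0.226328
w(0.43) ≈ 0.2263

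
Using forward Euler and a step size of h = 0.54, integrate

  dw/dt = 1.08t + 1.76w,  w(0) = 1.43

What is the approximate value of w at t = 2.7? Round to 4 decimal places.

48.1953

Euler: w_{n+1} = w_n + h·f(t_n, w_n).
t=0.000000, w=1.430000: f=2.516800 → w ← 1.430000 + 0.54·2.516800 = 2.789072
t=0.540000, w=2.789072: f=5.491967 → w ← 2.789072 + 0.54·5.491967 = 5.754734
t=1.080000, w=5.754734: f=11.294732 → w ← 5.754734 + 0.54·11.294732 = 11.853889
t=1.620000, w=11.853889: f=22.612445 → w ← 11.853889 + 0.54·22.612445 = 24.064610
t=2.160000, w=24.064610: f=44.686513 → w ← 24.064610 + 0.54·44.686513 = 48.195327
w(2.7) ≈ 48.1953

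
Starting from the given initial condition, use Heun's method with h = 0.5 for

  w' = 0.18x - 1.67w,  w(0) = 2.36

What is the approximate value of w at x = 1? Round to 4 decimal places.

0.6828

Heun: k1 = f(x_n, w_n); k2 = f(x_n + h, w_n + h·k1); w_{n+1} = w_n + (h/2)·(k1 + k2).
x=0.000000, w=2.360000:
  k1 = f(0.000000, 2.360000) = -3.941200
  k2 = f(0.500000, 0.389400) = -0.560298
  w ← 2.360000 + (0.5/2)·(-3.941200 + (-0.560298)) = 1.234625
x=0.500000, w=1.234625:
  k1 = f(0.500000, 1.234625) = -1.971825
  k2 = f(1.000000, 0.248713) = -0.235351
  w ← 1.234625 + (0.5/2)·(-1.971825 + (-0.235351)) = 0.682832
w(1) ≈ 0.6828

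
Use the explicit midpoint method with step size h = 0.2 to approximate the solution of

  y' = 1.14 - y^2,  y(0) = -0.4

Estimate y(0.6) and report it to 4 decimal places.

0.2600

Midpoint: k1 = f(x_n, y_n); k2 = f(x_n + h/2, y_n + (h/2)·k1); y_{n+1} = y_n + h·k2.
x=0.000000, y=-0.400000:
  k1 = f(0.000000, -0.400000) = 0.980000
  k2 = f(0.100000, -0.302000) = 1.048796
  y ← -0.400000 + 0.2·1.048796 = -0.190241
x=0.200000, y=-0.190241:
  k1 = f(0.200000, -0.190241) = 1.103808
  k2 = f(0.300000, -0.079860) = 1.133622
  y ← -0.190241 + 0.2·1.133622 = 0.036484
x=0.400000, y=0.036484:
  k1 = f(0.400000, 0.036484) = 1.138669
  k2 = f(0.500000, 0.150351) = 1.117395
  y ← 0.036484 + 0.2·1.117395 = 0.259963
y(0.6) ≈ 0.2600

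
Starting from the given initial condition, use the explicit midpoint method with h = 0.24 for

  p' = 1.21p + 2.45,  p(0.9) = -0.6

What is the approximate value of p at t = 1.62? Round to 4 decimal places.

1.3467

Midpoint: k1 = f(t_n, p_n); k2 = f(t_n + h/2, p_n + (h/2)·k1); p_{n+1} = p_n + h·k2.
t=0.900000, p=-0.600000:
  k1 = f(0.900000, -0.600000) = 1.724000
  k2 = f(1.020000, -0.393120) = 1.974325
  p ← -0.600000 + 0.24·1.974325 = -0.126162
t=1.140000, p=-0.126162:
  k1 = f(1.140000, -0.126162) = 2.297344
  k2 = f(1.260000, 0.149519) = 2.630918
  p ← -0.126162 + 0.24·2.630918 = 0.505258
t=1.380000, p=0.505258:
  k1 = f(1.380000, 0.505258) = 3.061363
  k2 = f(1.500000, 0.872622) = 3.505872
  p ← 0.505258 + 0.24·3.505872 = 1.346668
p(1.62) ≈ 1.3467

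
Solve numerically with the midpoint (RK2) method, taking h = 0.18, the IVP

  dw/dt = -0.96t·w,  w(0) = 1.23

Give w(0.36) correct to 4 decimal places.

Midpoint: k1 = f(t_n, w_n); k2 = f(t_n + h/2, w_n + (h/2)·k1); w_{n+1} = w_n + h·k2.
t=0.000000, w=1.230000:
  k1 = f(0.000000, 1.230000) = 0.000000
  k2 = f(0.090000, 1.230000) = -0.106272
  w ← 1.230000 + 0.18·(-0.106272) = 1.210871
t=0.180000, w=1.210871:
  k1 = f(0.180000, 1.210871) = -0.209239
  k2 = f(0.270000, 1.192040) = -0.308977
  w ← 1.210871 + 0.18·(-0.308977) = 1.155255
w(0.36) ≈ 1.1553

1.1553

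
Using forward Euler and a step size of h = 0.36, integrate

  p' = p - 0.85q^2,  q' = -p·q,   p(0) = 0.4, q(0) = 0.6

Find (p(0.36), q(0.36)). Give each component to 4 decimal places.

Euler on (p,q): p_{n+1} = p_n + h·p', q_{n+1} = q_n + h·q'.
0.000000: (0.400000, 0.600000); f=(0.094000, -0.240000) → (0.433840, 0.513600)
(p(0.36), q(0.36)) ≈ (0.4338, 0.5136)

0.4338, 0.5136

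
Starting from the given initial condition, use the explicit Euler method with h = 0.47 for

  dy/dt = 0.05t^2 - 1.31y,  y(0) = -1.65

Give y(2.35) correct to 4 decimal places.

0.0905

Euler: y_{n+1} = y_n + h·f(t_n, y_n).
t=0.000000, y=-1.650000: f=2.161500 → y ← -1.650000 + 0.47·2.161500 = -0.634095
t=0.470000, y=-0.634095: f=0.841709 → y ← -0.634095 + 0.47·0.841709 = -0.238492
t=0.940000, y=-0.238492: f=0.356604 → y ← -0.238492 + 0.47·0.356604 = -0.070888
t=1.410000, y=-0.070888: f=0.192268 → y ← -0.070888 + 0.47·0.192268 = 0.019478
t=1.880000, y=0.019478: f=0.151204 → y ← 0.019478 + 0.47·0.151204 = 0.090544
y(2.35) ≈ 0.0905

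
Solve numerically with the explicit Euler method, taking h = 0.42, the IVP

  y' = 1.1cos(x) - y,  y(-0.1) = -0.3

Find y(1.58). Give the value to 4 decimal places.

0.5856

Euler: y_{n+1} = y_n + h·f(x_n, y_n).
x=-0.100000, y=-0.300000: f=1.394505 → y ← -0.300000 + 0.42·1.394505 = 0.285692
x=0.320000, y=0.285692: f=0.758467 → y ← 0.285692 + 0.42·0.758467 = 0.604248
x=0.740000, y=0.604248: f=0.208067 → y ← 0.604248 + 0.42·0.208067 = 0.691636
x=1.160000, y=0.691636: f=-0.252363 → y ← 0.691636 + 0.42·(-0.252363) = 0.585644
y(1.58) ≈ 0.5856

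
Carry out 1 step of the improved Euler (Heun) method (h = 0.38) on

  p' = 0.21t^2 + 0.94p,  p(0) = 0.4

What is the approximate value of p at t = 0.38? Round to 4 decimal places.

0.5742

Heun: k1 = f(t_n, p_n); k2 = f(t_n + h, p_n + h·k1); p_{n+1} = p_n + (h/2)·(k1 + k2).
t=0.000000, p=0.400000:
  k1 = f(0.000000, 0.400000) = 0.376000
  k2 = f(0.380000, 0.542880) = 0.540631
  p ← 0.400000 + (0.38/2)·(0.376000 + 0.540631) = 0.574160
p(0.38) ≈ 0.5742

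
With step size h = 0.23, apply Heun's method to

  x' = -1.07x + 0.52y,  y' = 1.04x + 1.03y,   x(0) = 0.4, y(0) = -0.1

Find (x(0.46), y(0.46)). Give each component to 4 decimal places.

0.2416, 0.0314

Heun on (x,y): k1 = f(t_n, state_n); k2 = f(t_n + h, state_n + h·k1); state_{n+1} = state_n + (h/2)·(k1 + k2).
0.000000: (0.400000, -0.100000)
  k1 = (-0.480000, 0.313000)
  predictor → (0.289600, -0.028010)
  k2 = (-0.324437, 0.272334)
  → (0.307490, -0.032687)
0.230000: (0.307490, -0.032687)
  k1 = (-0.346011, 0.286122)
  predictor → (0.227907, 0.033121)
  k2 = (-0.226638, 0.271139)
  → (0.241635, 0.031398)
(x(0.46), y(0.46)) ≈ (0.2416, 0.0314)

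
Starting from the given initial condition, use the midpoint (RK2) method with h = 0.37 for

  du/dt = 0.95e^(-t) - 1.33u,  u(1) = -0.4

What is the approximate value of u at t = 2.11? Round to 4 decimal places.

Midpoint: k1 = f(t_n, u_n); k2 = f(t_n + h/2, u_n + (h/2)·k1); u_{n+1} = u_n + h·k2.
t=1.000000, u=-0.400000:
  k1 = f(1.000000, -0.400000) = 0.881485
  k2 = f(1.185000, -0.236925) = 0.605569
  u ← -0.400000 + 0.37·0.605569 = -0.175939
t=1.370000, u=-0.175939:
  k1 = f(1.370000, -0.175939) = 0.475401
  k2 = f(1.555000, -0.087990) = 0.317657
  u ← -0.175939 + 0.37·0.317657 = -0.058406
t=1.740000, u=-0.058406:
  k1 = f(1.740000, -0.058406) = 0.244425
  k2 = f(1.925000, -0.013188) = 0.156122
  u ← -0.058406 + 0.37·0.156122 = -0.000641
u(2.11) ≈ -0.0006

-0.0006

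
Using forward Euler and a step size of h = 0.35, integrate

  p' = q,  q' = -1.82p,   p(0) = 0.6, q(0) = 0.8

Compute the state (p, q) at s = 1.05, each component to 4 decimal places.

Euler on (p,q): p_{n+1} = p_n + h·p', q_{n+1} = q_n + h·q'.
0.000000: (0.600000, 0.800000); f=(0.800000, -1.092000) → (0.880000, 0.417800)
0.350000: (0.880000, 0.417800); f=(0.417800, -1.601600) → (1.026230, -0.142760)
0.700000: (1.026230, -0.142760); f=(-0.142760, -1.867739) → (0.976264, -0.796469)
(p(1.05), q(1.05)) ≈ (0.9763, -0.7965)

0.9763, -0.7965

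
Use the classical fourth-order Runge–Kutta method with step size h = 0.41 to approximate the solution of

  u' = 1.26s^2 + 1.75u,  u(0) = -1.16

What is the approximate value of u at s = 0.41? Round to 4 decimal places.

-2.3400

RK4: k1 = f(s_n, u_n); k2 = f(s_n + h/2, u_n + (h/2)·k1); k3 = f(s_n + h/2, u_n + (h/2)·k2); k4 = f(s_n + h, u_n + h·k3); u_{n+1} = u_n + (h/6)·(k1 + 2k2 + 2k3 + k4).
s=0.000000, u=-1.160000:
  k1 = f(0.000000, -1.160000) = -2.030000
  k2 = f(0.205000, -1.576150) = -2.705311
  k3 = f(0.205000, -1.714589) = -2.947579
  k4 = f(0.410000, -2.368507) = -3.933082
  u ← -1.160000 + (0.41/6)·(k1 + 2k2 + 2k3 + k4) = -2.340039
u(0.41) ≈ -2.3400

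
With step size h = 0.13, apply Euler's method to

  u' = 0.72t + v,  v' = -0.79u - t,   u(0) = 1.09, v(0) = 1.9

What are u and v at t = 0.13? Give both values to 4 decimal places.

1.3370, 1.7881

Euler on (u,v): u_{n+1} = u_n + h·u', v_{n+1} = v_n + h·v'.
0.000000: (1.090000, 1.900000); f=(1.900000, -0.861100) → (1.337000, 1.788057)
(u(0.13), v(0.13)) ≈ (1.3370, 1.7881)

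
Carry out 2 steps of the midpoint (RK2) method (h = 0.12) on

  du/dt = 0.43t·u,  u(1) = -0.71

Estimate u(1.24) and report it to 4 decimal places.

Midpoint: k1 = f(t_n, u_n); k2 = f(t_n + h/2, u_n + (h/2)·k1); u_{n+1} = u_n + h·k2.
t=1.000000, u=-0.710000:
  k1 = f(1.000000, -0.710000) = -0.305300
  k2 = f(1.060000, -0.728318) = -0.331967
  u ← -0.710000 + 0.12·(-0.331967) = -0.749836
t=1.120000, u=-0.749836:
  k1 = f(1.120000, -0.749836) = -0.361121
  k2 = f(1.180000, -0.771503) = -0.391461
  u ← -0.749836 + 0.12·(-0.391461) = -0.796811
u(1.24) ≈ -0.7968

-0.7968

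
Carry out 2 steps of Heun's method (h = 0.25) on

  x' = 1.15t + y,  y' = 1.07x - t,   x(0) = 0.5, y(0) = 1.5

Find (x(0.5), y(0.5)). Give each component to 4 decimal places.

1.4718, 1.8719

Heun on (x,y): k1 = f(t_n, state_n); k2 = f(t_n + h, state_n + h·k1); state_{n+1} = state_n + (h/2)·(k1 + k2).
0.000000: (0.500000, 1.500000)
  k1 = (1.500000, 0.535000)
  predictor → (0.875000, 1.633750)
  k2 = (1.921250, 0.686250)
  → (0.927656, 1.652656)
0.250000: (0.927656, 1.652656)
  k1 = (1.940156, 0.742592)
  predictor → (1.412695, 1.838304)
  k2 = (2.413304, 1.011584)
  → (1.471839, 1.871928)
(x(0.5), y(0.5)) ≈ (1.4718, 1.8719)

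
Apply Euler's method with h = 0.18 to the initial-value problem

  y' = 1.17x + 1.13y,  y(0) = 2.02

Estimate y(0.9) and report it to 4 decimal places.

Euler: y_{n+1} = y_n + h·f(x_n, y_n).
x=0.000000, y=2.020000: f=2.282600 → y ← 2.020000 + 0.18·2.282600 = 2.430868
x=0.180000, y=2.430868: f=2.957481 → y ← 2.430868 + 0.18·2.957481 = 2.963215
x=0.360000, y=2.963215: f=3.769632 → y ← 2.963215 + 0.18·3.769632 = 3.641748
x=0.540000, y=3.641748: f=4.746976 → y ← 3.641748 + 0.18·4.746976 = 4.496204
x=0.720000, y=4.496204: f=5.923111 → y ← 4.496204 + 0.18·5.923111 = 5.562364
y(0.9) ≈ 5.5624

5.5624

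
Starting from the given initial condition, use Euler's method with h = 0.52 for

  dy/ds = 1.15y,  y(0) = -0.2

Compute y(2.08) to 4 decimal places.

Euler: y_{n+1} = y_n + h·f(s_n, y_n).
s=0.000000, y=-0.200000: f=-0.230000 → y ← -0.200000 + 0.52·(-0.230000) = -0.319600
s=0.520000, y=-0.319600: f=-0.367540 → y ← -0.319600 + 0.52·(-0.367540) = -0.510721
s=1.040000, y=-0.510721: f=-0.587329 → y ← -0.510721 + 0.52·(-0.587329) = -0.816132
s=1.560000, y=-0.816132: f=-0.938552 → y ← -0.816132 + 0.52·(-0.938552) = -1.304179
y(2.08) ≈ -1.3042

-1.3042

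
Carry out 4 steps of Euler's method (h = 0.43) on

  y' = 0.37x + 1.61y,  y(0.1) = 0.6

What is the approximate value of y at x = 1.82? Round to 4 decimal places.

5.7193

Euler: y_{n+1} = y_n + h·f(x_n, y_n).
x=0.100000, y=0.600000: f=1.003000 → y ← 0.600000 + 0.43·1.003000 = 1.031290
x=0.530000, y=1.031290: f=1.856477 → y ← 1.031290 + 0.43·1.856477 = 1.829575
x=0.960000, y=1.829575: f=3.300816 → y ← 1.829575 + 0.43·3.300816 = 3.248926
x=1.390000, y=3.248926: f=5.745071 → y ← 3.248926 + 0.43·5.745071 = 5.719306
y(1.82) ≈ 5.7193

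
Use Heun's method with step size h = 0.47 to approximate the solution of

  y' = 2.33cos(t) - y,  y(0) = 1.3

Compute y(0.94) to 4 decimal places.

Heun: k1 = f(t_n, y_n); k2 = f(t_n + h, y_n + h·k1); y_{n+1} = y_n + (h/2)·(k1 + k2).
t=0.000000, y=1.300000:
  k1 = f(0.000000, 1.300000) = 1.030000
  k2 = f(0.470000, 1.784100) = 0.293254
  y ← 1.300000 + (0.47/2)·(1.030000 + 0.293254) = 1.610965
t=0.470000, y=1.610965:
  k1 = f(0.470000, 1.610965) = 0.466389
  k2 = f(0.940000, 1.830168) = -0.455962
  y ← 1.610965 + (0.47/2)·(0.466389 + (-0.455962)) = 1.613415
y(0.94) ≈ 1.6134

1.6134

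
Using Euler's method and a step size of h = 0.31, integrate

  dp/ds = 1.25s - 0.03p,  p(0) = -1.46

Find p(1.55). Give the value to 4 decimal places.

Euler: p_{n+1} = p_n + h·f(s_n, p_n).
s=0.000000, p=-1.460000: f=0.043800 → p ← -1.460000 + 0.31·0.043800 = -1.446422
s=0.310000, p=-1.446422: f=0.430893 → p ← -1.446422 + 0.31·0.430893 = -1.312845
s=0.620000, p=-1.312845: f=0.814385 → p ← -1.312845 + 0.31·0.814385 = -1.060386
s=0.930000, p=-1.060386: f=1.194312 → p ← -1.060386 + 0.31·1.194312 = -0.690149
s=1.240000, p=-0.690149: f=1.570704 → p ← -0.690149 + 0.31·1.570704 = -0.203231
p(1.55) ≈ -0.2032

-0.2032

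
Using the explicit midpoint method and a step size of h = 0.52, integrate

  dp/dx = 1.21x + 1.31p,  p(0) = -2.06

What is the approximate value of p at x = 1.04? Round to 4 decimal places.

-6.6252

Midpoint: k1 = f(x_n, p_n); k2 = f(x_n + h/2, p_n + (h/2)·k1); p_{n+1} = p_n + h·k2.
x=0.000000, p=-2.060000:
  k1 = f(0.000000, -2.060000) = -2.698600
  k2 = f(0.260000, -2.761636) = -3.303143
  p ← -2.060000 + 0.52·(-3.303143) = -3.777634
x=0.520000, p=-3.777634:
  k1 = f(0.520000, -3.777634) = -4.319501
  k2 = f(0.780000, -4.900705) = -5.476123
  p ← -3.777634 + 0.52·(-5.476123) = -6.625219
p(1.04) ≈ -6.6252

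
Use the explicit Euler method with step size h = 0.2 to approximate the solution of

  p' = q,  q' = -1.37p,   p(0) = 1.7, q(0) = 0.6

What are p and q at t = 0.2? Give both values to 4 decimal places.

Euler on (p,q): p_{n+1} = p_n + h·p', q_{n+1} = q_n + h·q'.
0.000000: (1.700000, 0.600000); f=(0.600000, -2.329000) → (1.820000, 0.134200)
(p(0.2), q(0.2)) ≈ (1.8200, 0.1342)

1.8200, 0.1342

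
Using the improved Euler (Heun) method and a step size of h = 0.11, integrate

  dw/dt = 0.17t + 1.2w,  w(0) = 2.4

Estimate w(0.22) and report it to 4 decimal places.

Heun: k1 = f(t_n, w_n); k2 = f(t_n + h, w_n + h·k1); w_{n+1} = w_n + (h/2)·(k1 + k2).
t=0.000000, w=2.400000:
  k1 = f(0.000000, 2.400000) = 2.880000
  k2 = f(0.110000, 2.716800) = 3.278860
  w ← 2.400000 + (0.11/2)·(2.880000 + 3.278860) = 2.738737
t=0.110000, w=2.738737:
  k1 = f(0.110000, 2.738737) = 3.305185
  k2 = f(0.220000, 3.102308) = 3.760169
  w ← 2.738737 + (0.11/2)·(3.305185 + 3.760169) = 3.127332
w(0.22) ≈ 3.1273

3.1273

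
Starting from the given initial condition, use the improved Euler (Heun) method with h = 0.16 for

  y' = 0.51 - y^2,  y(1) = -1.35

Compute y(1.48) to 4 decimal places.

Heun: k1 = f(t_n, y_n); k2 = f(t_n + h, y_n + h·k1); y_{n+1} = y_n + (h/2)·(k1 + k2).
t=1.000000, y=-1.350000:
  k1 = f(1.000000, -1.350000) = -1.312500
  k2 = f(1.160000, -1.560000) = -1.923600
  y ← -1.350000 + (0.16/2)·(-1.312500 + (-1.923600)) = -1.608888
t=1.160000, y=-1.608888:
  k1 = f(1.160000, -1.608888) = -2.078521
  k2 = f(1.320000, -1.941451) = -3.259233
  y ← -1.608888 + (0.16/2)·(-2.078521 + (-3.259233)) = -2.035908
t=1.320000, y=-2.035908:
  k1 = f(1.320000, -2.035908) = -3.634923
  k2 = f(1.480000, -2.617496) = -6.341285
  y ← -2.035908 + (0.16/2)·(-3.634923 + (-6.341285)) = -2.834005
y(1.48) ≈ -2.8340

-2.8340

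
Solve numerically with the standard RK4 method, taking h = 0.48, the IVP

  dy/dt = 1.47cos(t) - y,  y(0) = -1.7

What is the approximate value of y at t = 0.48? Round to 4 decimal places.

RK4: k1 = f(t_n, y_n); k2 = f(t_n + h/2, y_n + (h/2)·k1); k3 = f(t_n + h/2, y_n + (h/2)·k2); k4 = f(t_n + h, y_n + h·k3); y_{n+1} = y_n + (h/6)·(k1 + 2k2 + 2k3 + k4).
t=0.000000, y=-1.700000:
  k1 = f(0.000000, -1.700000) = 3.170000
  k2 = f(0.240000, -0.939200) = 2.367067
  k3 = f(0.240000, -1.131904) = 2.559771
  k4 = f(0.480000, -0.471310) = 1.775193
  y ← -1.700000 + (0.48/6)·(k1 + 2k2 + 2k3 + k4) = -0.516091
y(0.48) ≈ -0.5161

-0.5161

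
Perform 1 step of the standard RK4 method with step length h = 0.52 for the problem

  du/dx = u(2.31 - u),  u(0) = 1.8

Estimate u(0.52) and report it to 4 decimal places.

RK4: k1 = f(x_n, u_n); k2 = f(x_n + h/2, u_n + (h/2)·k1); k3 = f(x_n + h/2, u_n + (h/2)·k2); k4 = f(x_n + h, u_n + h·k3); u_{n+1} = u_n + (h/6)·(k1 + 2k2 + 2k3 + k4).
x=0.000000, u=1.800000:
  k1 = f(0.000000, 1.800000) = 0.918000
  k2 = f(0.260000, 2.038680) = 0.553135
  k3 = f(0.260000, 1.943815) = 0.711796
  k4 = f(0.520000, 2.170134) = 0.303528
  u ← 1.800000 + (0.52/6)·(k1 + 2k2 + 2k3 + k4) = 2.125120
u(0.52) ≈ 2.1251

2.1251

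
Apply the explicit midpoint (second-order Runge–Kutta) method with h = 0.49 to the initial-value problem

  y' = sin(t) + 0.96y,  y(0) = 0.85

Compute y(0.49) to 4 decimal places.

Midpoint: k1 = f(t_n, y_n); k2 = f(t_n + h/2, y_n + (h/2)·k1); y_{n+1} = y_n + h·k2.
t=0.000000, y=0.850000:
  k1 = f(0.000000, 0.850000) = 0.816000
  k2 = f(0.245000, 1.049920) = 1.250480
  y ← 0.850000 + 0.49·1.250480 = 1.462735
y(0.49) ≈ 1.4627

1.4627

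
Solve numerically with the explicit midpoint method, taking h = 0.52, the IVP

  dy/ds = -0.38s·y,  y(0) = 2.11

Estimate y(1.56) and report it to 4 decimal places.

1.3151

Midpoint: k1 = f(s_n, y_n); k2 = f(s_n + h/2, y_n + (h/2)·k1); y_{n+1} = y_n + h·k2.
s=0.000000, y=2.110000:
  k1 = f(0.000000, 2.110000) = 0.000000
  k2 = f(0.260000, 2.110000) = -0.208468
  y ← 2.110000 + 0.52·(-0.208468) = 2.001597
s=0.520000, y=2.001597:
  k1 = f(0.520000, 2.001597) = -0.395515
  k2 = f(0.780000, 1.898763) = -0.562793
  y ← 2.001597 + 0.52·(-0.562793) = 1.708944
s=1.040000, y=1.708944:
  k1 = f(1.040000, 1.708944) = -0.675375
  k2 = f(1.300000, 1.533347) = -0.757473
  y ← 1.708944 + 0.52·(-0.757473) = 1.315058
y(1.56) ≈ 1.3151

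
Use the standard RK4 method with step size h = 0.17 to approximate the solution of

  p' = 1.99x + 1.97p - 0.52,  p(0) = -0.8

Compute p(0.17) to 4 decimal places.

RK4: k1 = f(x_n, p_n); k2 = f(x_n + h/2, p_n + (h/2)·k1); k3 = f(x_n + h/2, p_n + (h/2)·k2); k4 = f(x_n + h, p_n + h·k3); p_{n+1} = p_n + (h/6)·(k1 + 2k2 + 2k3 + k4).
x=0.000000, p=-0.800000:
  k1 = f(0.000000, -0.800000) = -2.096000
  k2 = f(0.085000, -0.978160) = -2.277825
  k3 = f(0.085000, -0.993615) = -2.308272
  k4 = f(0.170000, -1.192406) = -2.530740
  p ← -0.800000 + (0.17/6)·(k1 + 2k2 + 2k3 + k4) = -1.190970
p(0.17) ≈ -1.1910

-1.1910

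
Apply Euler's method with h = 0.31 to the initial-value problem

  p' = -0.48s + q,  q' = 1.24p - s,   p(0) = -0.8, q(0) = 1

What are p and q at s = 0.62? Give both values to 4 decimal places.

-0.3215, 0.4080

Euler on (p,q): p_{n+1} = p_n + h·p', q_{n+1} = q_n + h·q'.
0.000000: (-0.800000, 1.000000); f=(1.000000, -0.992000) → (-0.490000, 0.692480)
0.310000: (-0.490000, 0.692480); f=(0.543680, -0.917600) → (-0.321459, 0.408024)
(p(0.62), q(0.62)) ≈ (-0.3215, 0.4080)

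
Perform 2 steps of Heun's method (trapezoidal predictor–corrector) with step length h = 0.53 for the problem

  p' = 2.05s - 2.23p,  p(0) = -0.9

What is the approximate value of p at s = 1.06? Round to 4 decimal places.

Heun: k1 = f(s_n, p_n); k2 = f(s_n + h, p_n + h·k1); p_{n+1} = p_n + (h/2)·(k1 + k2).
s=0.000000, p=-0.900000:
  k1 = f(0.000000, -0.900000) = 2.007000
  k2 = f(0.530000, 0.163710) = 0.721427
  p ← -0.900000 + (0.53/2)·(2.007000 + 0.721427) = -0.176967
s=0.530000, p=-0.176967:
  k1 = f(0.530000, -0.176967) = 1.481136
  k2 = f(1.060000, 0.608035) = 0.817081
  p ← -0.176967 + (0.53/2)·(1.481136 + 0.817081) = 0.432061
p(1.06) ≈ 0.4321

0.4321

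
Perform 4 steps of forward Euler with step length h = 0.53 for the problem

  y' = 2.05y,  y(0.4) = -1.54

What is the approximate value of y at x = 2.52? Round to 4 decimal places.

Euler: y_{n+1} = y_n + h·f(x_n, y_n).
x=0.400000, y=-1.540000: f=-3.157000 → y ← -1.540000 + 0.53·(-3.157000) = -3.213210
x=0.930000, y=-3.213210: f=-6.587080 → y ← -3.213210 + 0.53·(-6.587080) = -6.704363
x=1.460000, y=-6.704363: f=-13.743943 → y ← -6.704363 + 0.53·(-13.743943) = -13.988653
x=1.990000, y=-13.988653: f=-28.676738 → y ← -13.988653 + 0.53·(-28.676738) = -29.187324
y(2.52) ≈ -29.1873

-29.1873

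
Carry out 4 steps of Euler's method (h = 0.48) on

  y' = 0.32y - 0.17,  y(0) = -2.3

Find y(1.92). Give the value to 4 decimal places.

Euler: y_{n+1} = y_n + h·f(x_n, y_n).
x=0.000000, y=-2.300000: f=-0.906000 → y ← -2.300000 + 0.48·(-0.906000) = -2.734880
x=0.480000, y=-2.734880: f=-1.045162 → y ← -2.734880 + 0.48·(-1.045162) = -3.236558
x=0.960000, y=-3.236558: f=-1.205698 → y ← -3.236558 + 0.48·(-1.205698) = -3.815293
x=1.440000, y=-3.815293: f=-1.390894 → y ← -3.815293 + 0.48·(-1.390894) = -4.482922
y(1.92) ≈ -4.4829

-4.4829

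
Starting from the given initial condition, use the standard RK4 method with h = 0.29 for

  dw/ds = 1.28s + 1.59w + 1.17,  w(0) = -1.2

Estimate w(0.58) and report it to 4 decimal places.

-1.6031

RK4: k1 = f(s_n, w_n); k2 = f(s_n + h/2, w_n + (h/2)·k1); k3 = f(s_n + h/2, w_n + (h/2)·k2); k4 = f(s_n + h, w_n + h·k3); w_{n+1} = w_n + (h/6)·(k1 + 2k2 + 2k3 + k4).
s=0.000000, w=-1.200000:
  k1 = f(0.000000, -1.200000) = -0.738000
  k2 = f(0.145000, -1.307010) = -0.722546
  k3 = f(0.145000, -1.304769) = -0.718983
  k4 = f(0.290000, -1.408505) = -0.698323
  w ← -1.200000 + (0.29/6)·(k1 + 2k2 + 2k3 + k4) = -1.408770
s=0.290000, w=-1.408770:
  k1 = f(0.290000, -1.408770) = -0.698744
  k2 = f(0.435000, -1.510088) = -0.674240
  k3 = f(0.435000, -1.506535) = -0.668590
  k4 = f(0.580000, -1.602661) = -0.635831
  w ← -1.408770 + (0.29/6)·(k1 + 2k2 + 2k3 + k4) = -1.603082
w(0.58) ≈ -1.6031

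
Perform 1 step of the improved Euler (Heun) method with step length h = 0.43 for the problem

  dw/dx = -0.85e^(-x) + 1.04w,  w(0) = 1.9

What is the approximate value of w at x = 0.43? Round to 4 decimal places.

Heun: k1 = f(x_n, w_n); k2 = f(x_n + h, w_n + h·k1); w_{n+1} = w_n + (h/2)·(k1 + k2).
x=0.000000, w=1.900000:
  k1 = f(0.000000, 1.900000) = 1.126000
  k2 = f(0.430000, 2.384180) = 1.926614
  w ← 1.900000 + (0.43/2)·(1.126000 + 1.926614) = 2.556312
w(0.43) ≈ 2.5563

2.5563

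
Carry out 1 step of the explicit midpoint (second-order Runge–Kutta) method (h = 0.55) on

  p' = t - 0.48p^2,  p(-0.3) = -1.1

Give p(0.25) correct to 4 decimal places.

Midpoint: k1 = f(t_n, p_n); k2 = f(t_n + h/2, p_n + (h/2)·k1); p_{n+1} = p_n + h·k2.
t=-0.300000, p=-1.100000:
  k1 = f(-0.300000, -1.100000) = -0.880800
  k2 = f(-0.025000, -1.342220) = -0.889746
  p ← -1.100000 + 0.55·(-0.889746) = -1.589360
p(0.25) ≈ -1.5894

-1.5894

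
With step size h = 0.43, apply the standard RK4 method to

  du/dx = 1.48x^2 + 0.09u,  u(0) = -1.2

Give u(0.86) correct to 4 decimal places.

-0.9766

RK4: k1 = f(x_n, u_n); k2 = f(x_n + h/2, u_n + (h/2)·k1); k3 = f(x_n + h/2, u_n + (h/2)·k2); k4 = f(x_n + h, u_n + h·k3); u_{n+1} = u_n + (h/6)·(k1 + 2k2 + 2k3 + k4).
x=0.000000, u=-1.200000:
  k1 = f(0.000000, -1.200000) = -0.108000
  k2 = f(0.215000, -1.223220) = -0.041677
  k3 = f(0.215000, -1.208961) = -0.040393
  k4 = f(0.430000, -1.217369) = 0.164089
  u ← -1.200000 + (0.43/6)·(k1 + 2k2 + 2k3 + k4) = -1.207744
x=0.430000, u=-1.207744:
  k1 = f(0.430000, -1.207744) = 0.164955
  k2 = f(0.645000, -1.172278) = 0.510212
  k3 = f(0.645000, -1.098048) = 0.516893
  k4 = f(0.860000, -0.985480) = 1.005915
  u ← -1.207744 + (0.43/6)·(k1 + 2k2 + 2k3 + k4) = -0.976613
u(0.86) ≈ -0.9766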